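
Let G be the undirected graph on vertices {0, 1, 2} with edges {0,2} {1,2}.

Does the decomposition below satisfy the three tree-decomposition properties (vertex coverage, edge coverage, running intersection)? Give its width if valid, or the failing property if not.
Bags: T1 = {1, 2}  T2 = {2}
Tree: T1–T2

No — vertex 0 appears in no bag.

A tree decomposition must satisfy three properties: every vertex lies in some bag; for every edge, both endpoints lie together in some bag; and for every vertex, the bags containing it form a connected subtree. Here vertex 0 appears in no bag, so the decomposition is invalid.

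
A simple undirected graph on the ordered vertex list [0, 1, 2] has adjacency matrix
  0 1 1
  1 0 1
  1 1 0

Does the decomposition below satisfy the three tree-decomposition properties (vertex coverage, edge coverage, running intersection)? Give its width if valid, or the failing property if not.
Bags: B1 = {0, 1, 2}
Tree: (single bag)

Every vertex of G appears in some bag (union = {0, 1, 2}); every edge is covered by a bag; and for each vertex v the set of bags containing v is connected in the bag tree. The decomposition is therefore valid. The largest bag has 3 vertices, so the width is 2.

Yes; width 2.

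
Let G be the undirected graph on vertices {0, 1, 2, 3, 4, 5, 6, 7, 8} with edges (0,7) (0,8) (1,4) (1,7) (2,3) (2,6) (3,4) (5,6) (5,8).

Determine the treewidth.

2

A width-2 tree decomposition is:
Bags: B1 = {5, 6, 8}  B2 = {2, 6, 8}  B3 = {2, 3, 8}  B4 = {3, 4, 8}  B5 = {1, 4, 8}  B6 = {1, 7, 8}  B7 = {0, 7, 8}
Tree: B1–B2, B2–B3, B3–B4, B4–B5, B5–B6, B6–B7
The largest bag has 3 vertices, giving width 2; this decomposition certifies tw(G) ≤ 2. The edges 8–5–6–2–3–4–1–7–0–8 form a cycle, so G is not a tree and its treewidth is at least 2. Therefore the treewidth is 2.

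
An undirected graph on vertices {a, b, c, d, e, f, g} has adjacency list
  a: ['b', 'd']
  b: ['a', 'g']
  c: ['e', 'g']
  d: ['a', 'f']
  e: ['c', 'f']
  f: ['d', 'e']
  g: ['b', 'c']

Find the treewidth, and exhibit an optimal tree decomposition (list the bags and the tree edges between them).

Each bag holds 3 vertices, so the decomposition has width 2, which upper-bounds the treewidth. Since c–e–f–d–a–b–g–c is a cycle in G, G is not acyclic. Forests are exactly the graphs of treewidth ≤ 1, so tw(G) ≥ 2. The upper and lower bounds meet at 2, so that is the treewidth.

Treewidth 2.
One optimal decomposition is:
Bags: B1 = {c, e, f}  B2 = {c, d, f}  B3 = {a, c, d}  B4 = {a, b, c}  B5 = {b, c, g}
Tree: B1–B2, B2–B3, B3–B4, B4–B5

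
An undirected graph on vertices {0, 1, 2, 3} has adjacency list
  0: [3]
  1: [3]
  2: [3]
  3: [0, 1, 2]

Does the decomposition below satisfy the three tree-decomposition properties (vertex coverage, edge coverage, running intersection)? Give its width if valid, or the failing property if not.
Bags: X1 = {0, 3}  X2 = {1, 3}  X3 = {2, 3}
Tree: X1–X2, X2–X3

Vertex coverage: the bags together contain {0, 1, 2, 3}, the full vertex set. Edge coverage: each edge of G has both endpoints in at least one bag. Running intersection: for every vertex, the bags containing it form a connected subtree. All three properties hold, so this is a valid tree decomposition of width max|bag| − 1 = 1, and hence tw(G) ≤ 1.

Yes; width 1.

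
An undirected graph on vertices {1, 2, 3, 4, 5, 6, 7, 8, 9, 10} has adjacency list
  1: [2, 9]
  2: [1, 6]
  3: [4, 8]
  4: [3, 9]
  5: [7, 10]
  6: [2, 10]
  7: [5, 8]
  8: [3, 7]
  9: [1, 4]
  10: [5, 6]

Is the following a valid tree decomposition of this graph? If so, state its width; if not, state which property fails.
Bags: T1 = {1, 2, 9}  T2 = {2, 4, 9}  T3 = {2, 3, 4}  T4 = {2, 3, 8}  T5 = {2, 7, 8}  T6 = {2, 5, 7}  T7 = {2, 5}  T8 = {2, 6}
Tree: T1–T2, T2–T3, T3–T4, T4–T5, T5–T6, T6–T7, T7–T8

A tree decomposition must satisfy three properties: every vertex lies in some bag; for every edge, both endpoints lie together in some bag; and for every vertex, the bags containing it form a connected subtree. Here vertex 10 appears in no bag, so the decomposition is invalid.

No — vertex 10 appears in no bag.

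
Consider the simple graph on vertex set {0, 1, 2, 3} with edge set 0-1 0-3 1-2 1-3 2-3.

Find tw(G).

2

A width-2 tree decomposition is:
Bags: B1 = {0, 1, 3}  B2 = {1, 2, 3}
Tree: B1–B2
Each bag holds 3 vertices, so the decomposition has width 2, which upper-bounds the treewidth. On the other hand G contains the 3-clique {0, 1, 3}. A clique must lie in a single bag of any decomposition, so no decomposition can have width below 2. Therefore the treewidth is 2.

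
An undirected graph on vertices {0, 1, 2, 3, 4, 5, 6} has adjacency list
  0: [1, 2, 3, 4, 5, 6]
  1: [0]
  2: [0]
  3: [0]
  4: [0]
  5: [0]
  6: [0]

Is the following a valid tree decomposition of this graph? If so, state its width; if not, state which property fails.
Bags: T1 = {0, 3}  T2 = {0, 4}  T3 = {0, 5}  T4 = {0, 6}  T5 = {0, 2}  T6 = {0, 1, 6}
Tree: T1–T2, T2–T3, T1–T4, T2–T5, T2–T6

A tree decomposition must satisfy three properties: every vertex lies in some bag; for every edge, both endpoints lie together in some bag; and for every vertex, the bags containing it form a connected subtree. Here bags containing vertex 6 are not connected in the tree, so the decomposition is invalid.

No — bags containing vertex 6 are not connected in the tree.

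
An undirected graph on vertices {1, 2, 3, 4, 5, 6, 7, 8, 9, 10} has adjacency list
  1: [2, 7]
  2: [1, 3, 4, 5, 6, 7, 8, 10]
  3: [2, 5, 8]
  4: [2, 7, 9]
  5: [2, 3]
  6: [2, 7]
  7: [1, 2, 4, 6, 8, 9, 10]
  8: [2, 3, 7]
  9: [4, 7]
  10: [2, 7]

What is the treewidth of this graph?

2

A width-2 tree decomposition is:
Bags: B1 = {2, 7, 8}  B2 = {2, 3, 8}  B3 = {2, 4, 7}  B4 = {1, 2, 7}  B5 = {2, 7, 10}  B6 = {4, 7, 9}  B7 = {2, 6, 7}  B8 = {2, 3, 5}
Tree: B1–B2, B1–B3, B1–B4, B1–B5, B3–B6, B3–B7, B2–B8
Each bag holds 3 vertices, so the decomposition has width 2, which upper-bounds the treewidth. On the other hand G contains the 3-clique {4, 7, 9}. A clique must lie in a single bag of any decomposition, so no decomposition can have width below 2. Therefore the treewidth is 2.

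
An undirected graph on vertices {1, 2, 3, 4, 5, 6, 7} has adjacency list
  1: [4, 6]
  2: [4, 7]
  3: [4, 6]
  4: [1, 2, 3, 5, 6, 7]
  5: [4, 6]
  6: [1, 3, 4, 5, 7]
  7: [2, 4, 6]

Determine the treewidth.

2

A width-2 tree decomposition is:
Bags: B1 = {2, 4, 7}  B2 = {4, 6, 7}  B3 = {3, 4, 6}  B4 = {1, 4, 6}  B5 = {4, 5, 6}
Tree: B1–B2, B2–B3, B2–B4, B2–B5
Each bag holds 3 vertices, so the decomposition has width 2, which upper-bounds the treewidth. Conversely, {2, 4, 7} is a clique of size 3, and the vertices of any clique must share a bag in every tree decomposition; so some bag has ≥ 3 vertices and tw(G) ≥ 2. Hence tw(G) = 2 exactly.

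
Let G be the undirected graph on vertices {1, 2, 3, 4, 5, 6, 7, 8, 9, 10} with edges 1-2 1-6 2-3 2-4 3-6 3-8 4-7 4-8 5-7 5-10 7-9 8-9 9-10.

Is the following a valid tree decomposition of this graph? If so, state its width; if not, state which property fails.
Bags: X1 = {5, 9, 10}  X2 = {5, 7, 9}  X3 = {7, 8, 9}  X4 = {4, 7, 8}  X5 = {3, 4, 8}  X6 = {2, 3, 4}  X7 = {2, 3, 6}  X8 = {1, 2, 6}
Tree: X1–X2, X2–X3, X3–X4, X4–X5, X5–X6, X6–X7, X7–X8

Yes; width 2.

Every vertex of G appears in some bag (union = {1, 2, 3, 4, 5, 6, 7, 8, 9, 10}); every edge is covered by a bag; and for each vertex v the set of bags containing v is connected in the bag tree. The decomposition is therefore valid. The largest bag has 3 vertices, so the width is 2.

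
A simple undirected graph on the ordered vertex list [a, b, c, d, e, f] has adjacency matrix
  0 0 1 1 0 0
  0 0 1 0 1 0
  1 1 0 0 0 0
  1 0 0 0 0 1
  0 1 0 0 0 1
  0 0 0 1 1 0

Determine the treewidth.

2

A width-2 tree decomposition is:
Bags: B1 = {a, c, d}  B2 = {c, d, f}  B3 = {c, e, f}  B4 = {b, c, e}
Tree: B1–B2, B2–B3, B3–B4
Every bag has size at most 3, so the width is 3 − 1 = 2 and tw(G) ≤ 2. The edges c–a–d–f–e–b–c form a cycle, so G is not a tree and its treewidth is at least 2. Combining the bounds, tw(G) = 2.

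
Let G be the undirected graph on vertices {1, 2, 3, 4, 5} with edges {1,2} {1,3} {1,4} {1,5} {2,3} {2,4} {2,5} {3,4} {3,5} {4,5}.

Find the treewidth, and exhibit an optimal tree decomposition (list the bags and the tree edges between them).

A single bag containing all 5 vertices is trivially a valid decomposition of width 4. For the lower bound, the 5 vertices {1, 2, 3, 4, 5} are pairwise adjacent, and any tree decomposition puts a clique entirely inside one bag — forcing width ≥ 4. Therefore the treewidth is 4.

Treewidth 4.
One such decomposition:
Bags: B1 = {1, 2, 3, 4, 5}
Tree: (single bag)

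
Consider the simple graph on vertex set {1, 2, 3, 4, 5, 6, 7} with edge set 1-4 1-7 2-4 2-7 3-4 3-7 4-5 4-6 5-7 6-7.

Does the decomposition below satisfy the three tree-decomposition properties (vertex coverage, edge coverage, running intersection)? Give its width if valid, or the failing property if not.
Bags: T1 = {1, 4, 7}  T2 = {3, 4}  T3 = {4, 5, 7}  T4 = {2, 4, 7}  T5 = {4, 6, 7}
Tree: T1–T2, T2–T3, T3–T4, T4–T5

No — edge (7,3) lies in no bag.

A tree decomposition must satisfy three properties: every vertex lies in some bag; for every edge, both endpoints lie together in some bag; and for every vertex, the bags containing it form a connected subtree. Here edge (7,3) lies in no bag, so the decomposition is invalid.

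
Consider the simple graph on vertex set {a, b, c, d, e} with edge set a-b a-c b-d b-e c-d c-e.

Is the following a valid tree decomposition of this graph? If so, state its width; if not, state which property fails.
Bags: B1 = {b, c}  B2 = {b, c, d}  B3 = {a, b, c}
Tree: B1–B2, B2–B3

No — vertex e appears in no bag.

A tree decomposition must satisfy three properties: every vertex lies in some bag; for every edge, both endpoints lie together in some bag; and for every vertex, the bags containing it form a connected subtree. Here vertex e appears in no bag, so the decomposition is invalid.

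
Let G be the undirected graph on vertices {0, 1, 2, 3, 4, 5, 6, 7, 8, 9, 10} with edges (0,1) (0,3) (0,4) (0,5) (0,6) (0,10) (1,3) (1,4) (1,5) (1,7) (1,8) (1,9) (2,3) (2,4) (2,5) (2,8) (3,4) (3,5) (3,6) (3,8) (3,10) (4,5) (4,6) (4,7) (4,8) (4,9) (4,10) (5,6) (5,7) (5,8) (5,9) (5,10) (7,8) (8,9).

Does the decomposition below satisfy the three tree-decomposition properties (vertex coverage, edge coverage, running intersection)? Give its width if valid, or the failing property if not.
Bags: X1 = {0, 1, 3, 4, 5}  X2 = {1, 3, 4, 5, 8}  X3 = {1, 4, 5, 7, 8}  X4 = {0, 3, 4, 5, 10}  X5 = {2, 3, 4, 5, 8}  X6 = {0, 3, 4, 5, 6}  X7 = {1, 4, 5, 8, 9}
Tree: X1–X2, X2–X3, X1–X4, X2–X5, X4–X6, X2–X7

Yes; width 4.

Every vertex of G appears in some bag (union = {0, 1, 2, 3, 4, 5, 6, 7, 8, 9, 10}); every edge is covered by a bag; and for each vertex v the set of bags containing v is connected in the bag tree. The decomposition is therefore valid. The largest bag has 5 vertices, so the width is 4.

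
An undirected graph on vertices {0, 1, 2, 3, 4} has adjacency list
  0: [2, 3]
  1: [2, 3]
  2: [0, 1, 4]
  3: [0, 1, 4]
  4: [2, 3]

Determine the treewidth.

A width-2 tree decomposition is:
Bags: B1 = {0, 2, 3}  B2 = {1, 2, 3}  B3 = {2, 3, 4}
Tree: B1–B2, B2–B3
The largest bag has 3 vertices, giving width 2; this decomposition certifies tw(G) ≤ 2. Since 0–3–1–2–0 is a cycle in G, G is not acyclic. Forests are exactly the graphs of treewidth ≤ 1, so tw(G) ≥ 2. The upper and lower bounds meet at 2, so that is the treewidth.

2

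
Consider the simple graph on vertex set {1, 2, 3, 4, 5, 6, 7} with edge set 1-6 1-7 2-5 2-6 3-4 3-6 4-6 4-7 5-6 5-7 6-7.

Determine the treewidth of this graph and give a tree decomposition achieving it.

The largest bag has 3 vertices, giving width 2; this decomposition certifies tw(G) ≤ 2. On the other hand G contains the 3-clique {2, 5, 6}. A clique must lie in a single bag of any decomposition, so no decomposition can have width below 2. Combining the bounds, tw(G) = 2.

Treewidth 2.
One such decomposition:
Bags: B1 = {3, 4, 6}  B2 = {4, 6, 7}  B3 = {1, 6, 7}  B4 = {5, 6, 7}  B5 = {2, 5, 6}
Tree: B1–B2, B2–B3, B3–B4, B4–B5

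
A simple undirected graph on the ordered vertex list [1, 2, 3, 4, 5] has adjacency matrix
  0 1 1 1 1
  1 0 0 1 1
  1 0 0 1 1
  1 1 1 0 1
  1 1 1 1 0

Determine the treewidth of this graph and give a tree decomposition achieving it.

Treewidth 3.
One optimal decomposition is:
Bags: B1 = {1, 3, 4, 5}  B2 = {1, 2, 4, 5}
Tree: B1–B2

Every bag has size at most 4, so the width is 4 − 1 = 3 and tw(G) ≤ 3. Conversely, {1, 2, 4, 5} is a clique of size 4, and the vertices of any clique must share a bag in every tree decomposition; so some bag has ≥ 4 vertices and tw(G) ≥ 3. Hence tw(G) = 3 exactly.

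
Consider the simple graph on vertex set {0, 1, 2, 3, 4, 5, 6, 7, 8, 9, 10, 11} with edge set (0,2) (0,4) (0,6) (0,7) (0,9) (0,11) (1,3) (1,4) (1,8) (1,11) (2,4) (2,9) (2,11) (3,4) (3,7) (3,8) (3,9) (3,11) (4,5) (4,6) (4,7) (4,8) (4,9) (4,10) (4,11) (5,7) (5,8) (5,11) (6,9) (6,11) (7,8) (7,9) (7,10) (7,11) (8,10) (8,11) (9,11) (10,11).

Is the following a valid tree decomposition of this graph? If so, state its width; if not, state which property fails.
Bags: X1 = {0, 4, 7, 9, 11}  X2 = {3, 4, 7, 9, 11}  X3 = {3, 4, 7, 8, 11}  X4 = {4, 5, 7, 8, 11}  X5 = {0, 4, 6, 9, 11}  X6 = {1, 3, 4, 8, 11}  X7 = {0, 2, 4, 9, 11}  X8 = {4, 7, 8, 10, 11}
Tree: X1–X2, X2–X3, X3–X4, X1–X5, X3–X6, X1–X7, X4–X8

Yes; width 4.

Every vertex of G appears in some bag (union = {0, 1, 2, 3, 4, 5, 6, 7, 8, 9, 10, 11}); every edge is covered by a bag; and for each vertex v the set of bags containing v is connected in the bag tree. The decomposition is therefore valid. The largest bag has 5 vertices, so the width is 4.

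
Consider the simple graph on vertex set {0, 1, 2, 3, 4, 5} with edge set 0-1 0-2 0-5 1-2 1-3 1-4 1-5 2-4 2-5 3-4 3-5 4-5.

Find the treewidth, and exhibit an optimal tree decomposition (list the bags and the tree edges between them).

Each bag holds 4 vertices, so the decomposition has width 3, which upper-bounds the treewidth. For the lower bound, the 4 vertices {0, 1, 2, 5} are pairwise adjacent, and any tree decomposition puts a clique entirely inside one bag — forcing width ≥ 3. The upper and lower bounds meet at 3, so that is the treewidth.

Treewidth 3.
One such decomposition:
Bags: B1 = {1, 2, 4, 5}  B2 = {1, 3, 4, 5}  B3 = {0, 1, 2, 5}
Tree: B1–B2, B1–B3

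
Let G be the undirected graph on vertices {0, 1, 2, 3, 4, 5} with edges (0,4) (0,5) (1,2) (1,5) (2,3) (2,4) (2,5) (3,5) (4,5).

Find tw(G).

2

A width-2 tree decomposition is:
Bags: B1 = {1, 2, 5}  B2 = {2, 3, 5}  B3 = {2, 4, 5}  B4 = {0, 4, 5}
Tree: B1–B2, B2–B3, B3–B4
The largest bag has 3 vertices, giving width 2; this decomposition certifies tw(G) ≤ 2. On the other hand G contains the 3-clique {0, 4, 5}. A clique must lie in a single bag of any decomposition, so no decomposition can have width below 2. Combining the bounds, tw(G) = 2.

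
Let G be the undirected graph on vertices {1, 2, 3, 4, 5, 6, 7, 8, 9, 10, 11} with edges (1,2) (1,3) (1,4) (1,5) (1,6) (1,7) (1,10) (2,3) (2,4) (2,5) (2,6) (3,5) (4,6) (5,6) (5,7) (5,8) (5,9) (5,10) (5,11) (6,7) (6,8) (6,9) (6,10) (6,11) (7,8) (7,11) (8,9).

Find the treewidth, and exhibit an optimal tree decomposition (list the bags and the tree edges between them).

Treewidth 3.
One optimal decomposition is:
Bags: B1 = {1, 2, 5, 6}  B2 = {1, 2, 3, 5}  B3 = {1, 5, 6, 7}  B4 = {5, 6, 7, 8}  B5 = {5, 6, 7, 11}  B6 = {5, 6, 8, 9}  B7 = {1, 2, 4, 6}  B8 = {1, 5, 6, 10}
Tree: B1–B2, B1–B3, B3–B4, B3–B5, B4–B6, B1–B7, B3–B8

The largest bag has 4 vertices, giving width 3; this decomposition certifies tw(G) ≤ 3. Conversely, {1, 2, 4, 6} is a clique of size 4, and the vertices of any clique must share a bag in every tree decomposition; so some bag has ≥ 4 vertices and tw(G) ≥ 3. Therefore the treewidth is 3.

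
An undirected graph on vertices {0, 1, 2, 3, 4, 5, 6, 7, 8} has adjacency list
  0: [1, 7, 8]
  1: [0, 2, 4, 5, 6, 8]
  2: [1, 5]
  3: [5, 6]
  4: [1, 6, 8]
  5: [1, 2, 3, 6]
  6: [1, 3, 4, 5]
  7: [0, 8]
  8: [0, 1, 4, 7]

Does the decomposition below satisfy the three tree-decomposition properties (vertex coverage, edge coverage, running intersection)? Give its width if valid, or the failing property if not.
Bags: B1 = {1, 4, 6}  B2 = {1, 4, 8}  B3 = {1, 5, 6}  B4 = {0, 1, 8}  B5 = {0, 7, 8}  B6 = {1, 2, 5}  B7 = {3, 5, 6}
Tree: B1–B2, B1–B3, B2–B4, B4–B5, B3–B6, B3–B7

Every vertex of G appears in some bag (union = {0, 1, 2, 3, 4, 5, 6, 7, 8}); every edge is covered by a bag; and for each vertex v the set of bags containing v is connected in the bag tree. The decomposition is therefore valid. The largest bag has 3 vertices, so the width is 2.

Yes; width 2.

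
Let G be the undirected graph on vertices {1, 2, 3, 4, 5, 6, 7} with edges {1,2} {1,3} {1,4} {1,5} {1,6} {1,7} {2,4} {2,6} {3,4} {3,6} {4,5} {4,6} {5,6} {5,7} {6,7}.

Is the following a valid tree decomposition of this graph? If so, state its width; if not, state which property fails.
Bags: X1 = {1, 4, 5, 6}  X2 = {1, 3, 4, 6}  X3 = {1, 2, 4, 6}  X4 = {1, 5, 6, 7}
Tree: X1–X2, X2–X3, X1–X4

Checking the three conditions: (i) the bags cover all of {1, 2, 3, 4, 5, 6, 7}; (ii) for each edge, some bag contains both endpoints; (iii) the bags containing any fixed vertex form a subtree. All hold, so the decomposition is valid with width 4 − 1 = 3.

Yes; width 3.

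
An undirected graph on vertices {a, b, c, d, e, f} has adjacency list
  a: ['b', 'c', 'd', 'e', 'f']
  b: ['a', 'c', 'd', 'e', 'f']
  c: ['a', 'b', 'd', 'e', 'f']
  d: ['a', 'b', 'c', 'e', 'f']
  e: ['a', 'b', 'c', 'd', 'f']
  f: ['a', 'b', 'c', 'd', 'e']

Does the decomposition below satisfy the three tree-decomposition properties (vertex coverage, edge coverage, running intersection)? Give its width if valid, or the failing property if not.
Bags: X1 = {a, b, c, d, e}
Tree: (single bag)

A tree decomposition must satisfy three properties: every vertex lies in some bag; for every edge, both endpoints lie together in some bag; and for every vertex, the bags containing it form a connected subtree. Here vertex f appears in no bag, so the decomposition is invalid.

No — vertex f appears in no bag.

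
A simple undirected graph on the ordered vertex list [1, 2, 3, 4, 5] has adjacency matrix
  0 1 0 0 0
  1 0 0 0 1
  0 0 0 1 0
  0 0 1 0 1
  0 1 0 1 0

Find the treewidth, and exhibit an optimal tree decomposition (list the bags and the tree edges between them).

Treewidth 1.
Bags: B1 = {1, 2}  B2 = {2, 5}  B3 = {4, 5}  B4 = {3, 4}
Tree: B1–B2, B2–B3, B3–B4

Each bag holds 2 vertices, so the decomposition has width 1, which upper-bounds the treewidth. Since G has at least one edge (e.g. 1–2), it is not an edgeless graph, so tw(G) ≥ 1. Combining the bounds, tw(G) = 1.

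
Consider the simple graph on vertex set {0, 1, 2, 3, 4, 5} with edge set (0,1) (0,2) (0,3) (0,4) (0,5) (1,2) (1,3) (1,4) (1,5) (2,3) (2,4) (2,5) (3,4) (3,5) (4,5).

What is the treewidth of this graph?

A width-5 tree decomposition is:
Bags: B1 = {0, 1, 2, 3, 4, 5}
Tree: (single bag)
A single bag containing all 6 vertices is trivially a valid decomposition of width 5. Conversely, {0, 1, 2, 3, 4, 5} is a clique of size 6, and the vertices of any clique must share a bag in every tree decomposition; so some bag has ≥ 6 vertices and tw(G) ≥ 5. Therefore the treewidth is 5.

5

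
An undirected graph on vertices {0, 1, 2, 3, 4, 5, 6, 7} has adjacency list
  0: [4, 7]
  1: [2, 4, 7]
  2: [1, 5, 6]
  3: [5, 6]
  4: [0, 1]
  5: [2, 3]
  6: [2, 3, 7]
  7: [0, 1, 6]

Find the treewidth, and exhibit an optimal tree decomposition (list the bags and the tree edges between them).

The largest bag has 3 vertices, giving width 2; this decomposition certifies tw(G) ≤ 2. For the lower bound, G contains the cycle 5–3–6–2–5, so G is not a forest; only forests have treewidth ≤ 1, hence tw(G) ≥ 2. Combining the bounds, tw(G) = 2.

Treewidth 2.
Bags: B1 = {2, 3, 5}  B2 = {2, 3, 6}  B3 = {1, 2, 6}  B4 = {1, 6, 7}  B5 = {1, 4, 7}  B6 = {0, 4, 7}
Tree: B1–B2, B2–B3, B3–B4, B4–B5, B5–B6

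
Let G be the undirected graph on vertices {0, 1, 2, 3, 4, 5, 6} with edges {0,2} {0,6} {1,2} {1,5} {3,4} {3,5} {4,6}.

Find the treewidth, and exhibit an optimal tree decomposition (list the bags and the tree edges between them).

Every bag has size at most 3, so the width is 3 − 1 = 2 and tw(G) ≤ 2. Since 5–3–4–6–0–2–1–5 is a cycle in G, G is not acyclic. Forests are exactly the graphs of treewidth ≤ 1, so tw(G) ≥ 2. Combining the bounds, tw(G) = 2.

Treewidth 2.
One such decomposition:
Bags: B1 = {3, 4, 5}  B2 = {4, 5, 6}  B3 = {0, 5, 6}  B4 = {0, 2, 5}  B5 = {1, 2, 5}
Tree: B1–B2, B2–B3, B3–B4, B4–B5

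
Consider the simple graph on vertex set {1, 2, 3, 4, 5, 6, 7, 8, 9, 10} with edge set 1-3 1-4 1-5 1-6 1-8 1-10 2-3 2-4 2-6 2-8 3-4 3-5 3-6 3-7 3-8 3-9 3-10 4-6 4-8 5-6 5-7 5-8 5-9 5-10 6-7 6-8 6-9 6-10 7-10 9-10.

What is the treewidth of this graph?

A width-4 tree decomposition is:
Bags: B1 = {1, 3, 5, 6, 8}  B2 = {1, 3, 4, 6, 8}  B3 = {1, 3, 5, 6, 10}  B4 = {2, 3, 4, 6, 8}  B5 = {3, 5, 6, 7, 10}  B6 = {3, 5, 6, 9, 10}
Tree: B1–B2, B1–B3, B2–B4, B3–B5, B3–B6
Each bag holds 5 vertices, so the decomposition has width 4, which upper-bounds the treewidth. Conversely, {2, 3, 4, 6, 8} is a clique of size 5, and the vertices of any clique must share a bag in every tree decomposition; so some bag has ≥ 5 vertices and tw(G) ≥ 4. Hence tw(G) = 4 exactly.

4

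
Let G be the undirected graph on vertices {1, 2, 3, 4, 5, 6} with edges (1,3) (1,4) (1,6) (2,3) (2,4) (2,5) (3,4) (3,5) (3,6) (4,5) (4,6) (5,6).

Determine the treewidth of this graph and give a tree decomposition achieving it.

Treewidth 3.
Bags: B1 = {2, 3, 4, 5}  B2 = {3, 4, 5, 6}  B3 = {1, 3, 4, 6}
Tree: B1–B2, B2–B3

The largest bag has 4 vertices, giving width 3; this decomposition certifies tw(G) ≤ 3. Conversely, {1, 3, 4, 6} is a clique of size 4, and the vertices of any clique must share a bag in every tree decomposition; so some bag has ≥ 4 vertices and tw(G) ≥ 3. Combining the bounds, tw(G) = 3.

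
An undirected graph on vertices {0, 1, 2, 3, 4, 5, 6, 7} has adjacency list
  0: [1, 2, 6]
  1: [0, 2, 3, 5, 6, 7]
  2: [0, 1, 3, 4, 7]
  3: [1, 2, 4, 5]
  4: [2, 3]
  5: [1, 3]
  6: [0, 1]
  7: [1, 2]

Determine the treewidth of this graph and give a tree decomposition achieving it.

Treewidth 2.
Bags: B1 = {1, 2, 3}  B2 = {0, 1, 2}  B3 = {2, 3, 4}  B4 = {1, 3, 5}  B5 = {0, 1, 6}  B6 = {1, 2, 7}
Tree: B1–B2, B1–B3, B1–B4, B2–B5, B1–B6

The largest bag has 3 vertices, giving width 2; this decomposition certifies tw(G) ≤ 2. Conversely, {0, 1, 2} is a clique of size 3, and the vertices of any clique must share a bag in every tree decomposition; so some bag has ≥ 3 vertices and tw(G) ≥ 2. Combining the bounds, tw(G) = 2.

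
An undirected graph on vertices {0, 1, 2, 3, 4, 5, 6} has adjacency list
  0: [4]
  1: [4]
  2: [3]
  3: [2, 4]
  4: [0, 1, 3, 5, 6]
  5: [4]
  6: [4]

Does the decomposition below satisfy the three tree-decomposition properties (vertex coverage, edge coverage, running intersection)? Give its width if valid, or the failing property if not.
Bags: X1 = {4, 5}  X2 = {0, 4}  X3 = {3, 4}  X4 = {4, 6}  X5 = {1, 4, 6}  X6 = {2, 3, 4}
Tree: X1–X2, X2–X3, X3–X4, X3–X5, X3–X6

A tree decomposition must satisfy three properties: every vertex lies in some bag; for every edge, both endpoints lie together in some bag; and for every vertex, the bags containing it form a connected subtree. Here bags containing vertex 6 are not connected in the tree, so the decomposition is invalid.

No — bags containing vertex 6 are not connected in the tree.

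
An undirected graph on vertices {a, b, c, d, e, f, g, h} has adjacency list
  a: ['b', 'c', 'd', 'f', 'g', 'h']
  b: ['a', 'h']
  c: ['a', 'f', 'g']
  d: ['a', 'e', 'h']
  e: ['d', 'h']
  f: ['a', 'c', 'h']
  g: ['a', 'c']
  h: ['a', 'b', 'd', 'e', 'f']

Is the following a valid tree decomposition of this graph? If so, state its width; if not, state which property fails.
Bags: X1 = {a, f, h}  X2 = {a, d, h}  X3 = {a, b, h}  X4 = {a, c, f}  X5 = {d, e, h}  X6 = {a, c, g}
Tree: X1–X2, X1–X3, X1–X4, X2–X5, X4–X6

Vertex coverage: the bags together contain {a, b, c, d, e, f, g, h}, the full vertex set. Edge coverage: each edge of G has both endpoints in at least one bag. Running intersection: for every vertex, the bags containing it form a connected subtree. All three properties hold, so this is a valid tree decomposition of width max|bag| − 1 = 2, and hence tw(G) ≤ 2.

Yes; width 2.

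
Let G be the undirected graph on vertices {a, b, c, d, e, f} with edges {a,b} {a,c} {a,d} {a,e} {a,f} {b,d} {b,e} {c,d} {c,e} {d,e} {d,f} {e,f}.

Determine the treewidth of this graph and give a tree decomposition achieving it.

Each bag holds 4 vertices, so the decomposition has width 3, which upper-bounds the treewidth. On the other hand G contains the 4-clique {a, c, d, e}. A clique must lie in a single bag of any decomposition, so no decomposition can have width below 3. Therefore the treewidth is 3.

Treewidth 3.
One such decomposition:
Bags: B1 = {a, b, d, e}  B2 = {a, d, e, f}  B3 = {a, c, d, e}
Tree: B1–B2, B1–B3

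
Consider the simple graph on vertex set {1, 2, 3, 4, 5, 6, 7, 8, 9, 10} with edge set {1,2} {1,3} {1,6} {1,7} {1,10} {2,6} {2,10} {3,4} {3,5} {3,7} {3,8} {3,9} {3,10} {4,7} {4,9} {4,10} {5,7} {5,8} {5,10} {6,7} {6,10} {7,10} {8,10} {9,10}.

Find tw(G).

3

A width-3 tree decomposition is:
Bags: B1 = {3, 4, 7, 10}  B2 = {3, 4, 9, 10}  B3 = {1, 3, 7, 10}  B4 = {3, 5, 7, 10}  B5 = {1, 6, 7, 10}  B6 = {3, 5, 8, 10}  B7 = {1, 2, 6, 10}
Tree: B1–B2, B1–B3, B3–B4, B3–B5, B4–B6, B5–B7
The largest bag has 4 vertices, giving width 3; this decomposition certifies tw(G) ≤ 3. On the other hand G contains the 4-clique {1, 2, 6, 10}. A clique must lie in a single bag of any decomposition, so no decomposition can have width below 3. The upper and lower bounds meet at 3, so that is the treewidth.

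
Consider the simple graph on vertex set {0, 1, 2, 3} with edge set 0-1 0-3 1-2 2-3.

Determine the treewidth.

2

A width-2 tree decomposition is:
Bags: B1 = {0, 1, 2}  B2 = {0, 2, 3}
Tree: B1–B2
The largest bag has 3 vertices, giving width 2; this decomposition certifies tw(G) ≤ 2. For the lower bound, G contains the cycle 2–1–0–3–2, so G is not a forest; only forests have treewidth ≤ 1, hence tw(G) ≥ 2. The upper and lower bounds meet at 2, so that is the treewidth.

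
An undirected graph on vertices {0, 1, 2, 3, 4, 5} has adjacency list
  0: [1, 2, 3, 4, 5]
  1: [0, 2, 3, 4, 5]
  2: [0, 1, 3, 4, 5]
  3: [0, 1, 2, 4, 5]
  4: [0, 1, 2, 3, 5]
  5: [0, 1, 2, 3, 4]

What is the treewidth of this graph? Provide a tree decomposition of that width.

Treewidth 5.
One such decomposition:
Bags: B1 = {0, 1, 2, 3, 4, 5}
Tree: (single bag)

With just one bag of size 6, the width is 6 − 1 = 5, so tw(G) ≤ 5. For the lower bound, the 6 vertices {0, 1, 2, 3, 4, 5} are pairwise adjacent, and any tree decomposition puts a clique entirely inside one bag — forcing width ≥ 5. Therefore the treewidth is 5.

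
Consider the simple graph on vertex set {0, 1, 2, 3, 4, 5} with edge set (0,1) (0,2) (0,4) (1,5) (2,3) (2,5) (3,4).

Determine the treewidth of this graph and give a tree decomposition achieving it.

Treewidth 2.
One such decomposition:
Bags: B1 = {0, 3, 4}  B2 = {0, 2, 3}  B3 = {0, 1, 2}  B4 = {1, 2, 5}
Tree: B1–B2, B2–B3, B3–B4

Every bag has size at most 3, so the width is 3 − 1 = 2 and tw(G) ≤ 2. The edges 4–3–2–0–4 form a cycle, so G is not a tree and its treewidth is at least 2. Combining the bounds, tw(G) = 2.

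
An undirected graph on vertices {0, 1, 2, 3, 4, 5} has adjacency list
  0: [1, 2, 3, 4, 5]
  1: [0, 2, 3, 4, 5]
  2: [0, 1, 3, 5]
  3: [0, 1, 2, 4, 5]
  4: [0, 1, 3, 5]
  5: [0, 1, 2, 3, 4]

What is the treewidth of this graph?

A width-4 tree decomposition is:
Bags: B1 = {0, 1, 3, 4, 5}  B2 = {0, 1, 2, 3, 5}
Tree: B1–B2
The largest bag has 5 vertices, giving width 4; this decomposition certifies tw(G) ≤ 4. For the lower bound, the 5 vertices {0, 1, 2, 3, 5} are pairwise adjacent, and any tree decomposition puts a clique entirely inside one bag — forcing width ≥ 4. Combining the bounds, tw(G) = 4.

4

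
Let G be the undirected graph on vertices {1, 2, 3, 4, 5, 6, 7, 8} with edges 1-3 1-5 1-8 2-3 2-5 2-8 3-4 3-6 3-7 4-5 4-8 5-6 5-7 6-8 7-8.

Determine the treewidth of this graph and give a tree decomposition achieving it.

Treewidth 3.
One optimal decomposition is:
Bags: B1 = {3, 4, 5, 8}  B2 = {3, 5, 6, 8}  B3 = {1, 3, 5, 8}  B4 = {2, 3, 5, 8}  B5 = {3, 5, 7, 8}
Tree: B1–B2, B2–B3, B3–B4, B4–B5

Each bag holds 4 vertices, so the decomposition has width 3, which upper-bounds the treewidth. For the lower bound: the 4 vertex sets {4,5}, {3,6}, {8}, {1} are disjoint, each induces a connected subgraph, and every pair is joined by at least one edge of G. Contracting each set to a single vertex therefore yields K_{4} as a minor, and since treewidth is minor-monotone, tw(G) ≥ tw(K_{4}) = 3. The upper and lower bounds meet at 3, so that is the treewidth.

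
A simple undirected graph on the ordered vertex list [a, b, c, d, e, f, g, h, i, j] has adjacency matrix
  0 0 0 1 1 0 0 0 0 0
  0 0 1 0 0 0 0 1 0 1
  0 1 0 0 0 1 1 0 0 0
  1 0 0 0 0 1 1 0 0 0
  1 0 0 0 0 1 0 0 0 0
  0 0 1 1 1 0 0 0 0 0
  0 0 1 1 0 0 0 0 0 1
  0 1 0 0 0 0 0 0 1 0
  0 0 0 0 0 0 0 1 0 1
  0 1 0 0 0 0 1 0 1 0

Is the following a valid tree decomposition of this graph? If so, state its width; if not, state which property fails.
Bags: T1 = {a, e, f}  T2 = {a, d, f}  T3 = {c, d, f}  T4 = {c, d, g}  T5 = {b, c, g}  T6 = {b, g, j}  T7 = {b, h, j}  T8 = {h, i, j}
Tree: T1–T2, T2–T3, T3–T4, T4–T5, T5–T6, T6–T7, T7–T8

Yes; width 2.

Every vertex of G appears in some bag (union = {a, b, c, d, e, f, g, h, i, j}); every edge is covered by a bag; and for each vertex v the set of bags containing v is connected in the bag tree. The decomposition is therefore valid. The largest bag has 3 vertices, so the width is 2.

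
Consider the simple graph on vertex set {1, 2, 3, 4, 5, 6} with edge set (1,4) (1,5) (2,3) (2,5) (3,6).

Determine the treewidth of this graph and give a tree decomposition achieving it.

Each bag holds 2 vertices, so the decomposition has width 1, which upper-bounds the treewidth. Any graph with an edge has treewidth ≥ 1, and G has the edge 4–1. The upper and lower bounds meet at 1, so that is the treewidth.

Treewidth 1.
One optimal decomposition is:
Bags: B1 = {1, 4}  B2 = {1, 5}  B3 = {2, 5}  B4 = {2, 3}  B5 = {3, 6}
Tree: B1–B2, B2–B3, B3–B4, B4–B5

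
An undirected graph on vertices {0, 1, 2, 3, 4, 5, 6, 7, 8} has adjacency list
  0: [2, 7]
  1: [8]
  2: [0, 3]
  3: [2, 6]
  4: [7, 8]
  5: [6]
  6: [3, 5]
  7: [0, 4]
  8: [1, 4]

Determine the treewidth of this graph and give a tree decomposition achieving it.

Every bag has size at most 2, so the width is 2 − 1 = 1 and tw(G) ≤ 1. Since G has at least one edge (e.g. 1–8), it is not an edgeless graph, so tw(G) ≥ 1. The upper and lower bounds meet at 1, so that is the treewidth.

Treewidth 1.
Bags: B1 = {1, 8}  B2 = {4, 8}  B3 = {4, 7}  B4 = {0, 7}  B5 = {0, 2}  B6 = {2, 3}  B7 = {3, 6}  B8 = {5, 6}
Tree: B1–B2, B2–B3, B3–B4, B4–B5, B5–B6, B6–B7, B7–B8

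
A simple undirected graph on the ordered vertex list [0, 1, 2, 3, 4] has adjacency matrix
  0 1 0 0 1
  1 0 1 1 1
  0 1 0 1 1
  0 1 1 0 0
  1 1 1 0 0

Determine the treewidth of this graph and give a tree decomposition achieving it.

Each bag holds 3 vertices, so the decomposition has width 2, which upper-bounds the treewidth. On the other hand G contains the 3-clique {0, 1, 4}. A clique must lie in a single bag of any decomposition, so no decomposition can have width below 2. Combining the bounds, tw(G) = 2.

Treewidth 2.
One such decomposition:
Bags: B1 = {1, 2, 4}  B2 = {1, 2, 3}  B3 = {0, 1, 4}
Tree: B1–B2, B1–B3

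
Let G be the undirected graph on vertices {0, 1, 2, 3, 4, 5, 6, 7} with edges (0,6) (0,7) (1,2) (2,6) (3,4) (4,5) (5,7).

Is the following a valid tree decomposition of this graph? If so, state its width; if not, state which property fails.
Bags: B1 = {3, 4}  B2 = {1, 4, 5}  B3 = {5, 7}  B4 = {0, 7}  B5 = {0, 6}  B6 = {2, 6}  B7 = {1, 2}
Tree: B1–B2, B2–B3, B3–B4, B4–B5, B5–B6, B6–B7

No — bags containing vertex 1 are not connected in the tree.

A tree decomposition must satisfy three properties: every vertex lies in some bag; for every edge, both endpoints lie together in some bag; and for every vertex, the bags containing it form a connected subtree. Here bags containing vertex 1 are not connected in the tree, so the decomposition is invalid.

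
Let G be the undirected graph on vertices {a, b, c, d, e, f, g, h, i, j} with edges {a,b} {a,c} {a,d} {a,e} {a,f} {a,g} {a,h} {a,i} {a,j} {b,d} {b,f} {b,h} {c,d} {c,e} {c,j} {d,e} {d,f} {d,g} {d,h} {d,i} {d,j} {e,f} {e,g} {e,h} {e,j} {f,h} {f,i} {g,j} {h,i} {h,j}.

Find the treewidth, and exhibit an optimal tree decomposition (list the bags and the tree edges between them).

Treewidth 4.
Bags: B1 = {a, d, e, f, h}  B2 = {a, d, f, h, i}  B3 = {a, d, e, h, j}  B4 = {a, c, d, e, j}  B5 = {a, d, e, g, j}  B6 = {a, b, d, f, h}
Tree: B1–B2, B1–B3, B3–B4, B3–B5, B1–B6

Each bag holds 5 vertices, so the decomposition has width 4, which upper-bounds the treewidth. Conversely, {a, d, e, g, j} is a clique of size 5, and the vertices of any clique must share a bag in every tree decomposition; so some bag has ≥ 5 vertices and tw(G) ≥ 4. Hence tw(G) = 4 exactly.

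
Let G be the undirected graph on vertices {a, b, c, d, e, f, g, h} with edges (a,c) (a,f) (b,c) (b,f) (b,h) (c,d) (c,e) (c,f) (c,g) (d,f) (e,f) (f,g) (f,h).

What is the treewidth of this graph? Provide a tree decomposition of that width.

Treewidth 2.
One such decomposition:
Bags: B1 = {b, c, f}  B2 = {c, d, f}  B3 = {a, c, f}  B4 = {b, f, h}  B5 = {c, f, g}  B6 = {c, e, f}
Tree: B1–B2, B2–B3, B1–B4, B2–B5, B1–B6

Every bag has size at most 3, so the width is 3 − 1 = 2 and tw(G) ≤ 2. For the lower bound, the 3 vertices {b, f, h} are pairwise adjacent, and any tree decomposition puts a clique entirely inside one bag — forcing width ≥ 2. The upper and lower bounds meet at 2, so that is the treewidth.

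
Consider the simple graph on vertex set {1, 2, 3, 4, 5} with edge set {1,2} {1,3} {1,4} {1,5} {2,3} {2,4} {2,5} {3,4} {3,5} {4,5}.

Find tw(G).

4

A width-4 tree decomposition is:
Bags: B1 = {1, 2, 3, 4, 5}
Tree: (single bag)
With just one bag of size 5, the width is 5 − 1 = 4, so tw(G) ≤ 4. On the other hand G contains the 5-clique {1, 2, 3, 4, 5}. A clique must lie in a single bag of any decomposition, so no decomposition can have width below 4. Hence tw(G) = 4 exactly.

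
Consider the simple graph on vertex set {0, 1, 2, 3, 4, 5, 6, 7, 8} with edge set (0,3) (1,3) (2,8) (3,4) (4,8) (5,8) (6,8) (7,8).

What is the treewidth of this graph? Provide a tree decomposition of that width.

Every bag has size at most 2, so the width is 2 − 1 = 1 and tw(G) ≤ 1. Any graph with an edge has treewidth ≥ 1, and G has the edge 7–8. Combining the bounds, tw(G) = 1.

Treewidth 1.
Bags: B1 = {7, 8}  B2 = {4, 8}  B3 = {3, 4}  B4 = {1, 3}  B5 = {5, 8}  B6 = {2, 8}  B7 = {6, 8}  B8 = {0, 3}
Tree: B1–B2, B2–B3, B3–B4, B2–B5, B5–B6, B6–B7, B3–B8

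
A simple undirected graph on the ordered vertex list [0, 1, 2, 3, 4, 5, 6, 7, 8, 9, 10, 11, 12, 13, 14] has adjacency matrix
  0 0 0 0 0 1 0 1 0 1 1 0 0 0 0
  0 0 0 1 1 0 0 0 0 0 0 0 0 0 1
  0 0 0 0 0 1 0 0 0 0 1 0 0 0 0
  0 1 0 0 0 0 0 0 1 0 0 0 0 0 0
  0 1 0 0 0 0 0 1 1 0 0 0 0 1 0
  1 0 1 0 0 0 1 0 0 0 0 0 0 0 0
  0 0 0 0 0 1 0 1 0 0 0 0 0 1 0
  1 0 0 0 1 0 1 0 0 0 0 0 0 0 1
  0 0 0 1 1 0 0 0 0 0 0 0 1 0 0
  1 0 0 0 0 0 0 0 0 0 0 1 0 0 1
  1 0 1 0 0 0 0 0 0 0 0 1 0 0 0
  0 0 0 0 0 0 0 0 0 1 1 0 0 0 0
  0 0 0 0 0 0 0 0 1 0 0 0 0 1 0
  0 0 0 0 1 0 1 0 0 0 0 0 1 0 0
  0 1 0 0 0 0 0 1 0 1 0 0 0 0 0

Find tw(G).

A width-3 tree decomposition is:
Bags: B1 = {2, 9, 10, 11}  B2 = {0, 2, 9, 10}  B3 = {0, 2, 5, 9}  B4 = {0, 5, 9, 14}  B5 = {0, 5, 7, 14}  B6 = {5, 6, 7, 14}  B7 = {1, 6, 7, 14}  B8 = {1, 4, 6, 7}  B9 = {1, 4, 6, 13}  B10 = {1, 3, 4, 13}  B11 = {3, 4, 8, 13}  B12 = {3, 8, 12, 13}
Tree: B1–B2, B2–B3, B3–B4, B4–B5, B5–B6, B6–B7, B7–B8, B8–B9, B9–B10, B10–B11, B11–B12
Each bag holds 4 vertices, so the decomposition has width 3, which upper-bounds the treewidth. For the lower bound: the 4 vertex sets {2,10,11}, {9}, {0}, {5,6,7,14} are disjoint, each induces a connected subgraph, and every pair is joined by at least one edge of G. Contracting each set to a single vertex therefore yields K_{4} as a minor, and since treewidth is minor-monotone, tw(G) ≥ tw(K_{4}) = 3. The upper and lower bounds meet at 3, so that is the treewidth.

3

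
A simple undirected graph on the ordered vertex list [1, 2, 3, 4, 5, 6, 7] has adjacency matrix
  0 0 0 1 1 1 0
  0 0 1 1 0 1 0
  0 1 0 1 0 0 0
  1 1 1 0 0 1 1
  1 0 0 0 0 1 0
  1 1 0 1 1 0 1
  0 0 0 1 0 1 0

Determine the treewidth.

A width-2 tree decomposition is:
Bags: B1 = {4, 6, 7}  B2 = {2, 4, 6}  B3 = {2, 3, 4}  B4 = {1, 4, 6}  B5 = {1, 5, 6}
Tree: B1–B2, B2–B3, B1–B4, B4–B5
The largest bag has 3 vertices, giving width 2; this decomposition certifies tw(G) ≤ 2. On the other hand G contains the 3-clique {2, 3, 4}. A clique must lie in a single bag of any decomposition, so no decomposition can have width below 2. Hence tw(G) = 2 exactly.

2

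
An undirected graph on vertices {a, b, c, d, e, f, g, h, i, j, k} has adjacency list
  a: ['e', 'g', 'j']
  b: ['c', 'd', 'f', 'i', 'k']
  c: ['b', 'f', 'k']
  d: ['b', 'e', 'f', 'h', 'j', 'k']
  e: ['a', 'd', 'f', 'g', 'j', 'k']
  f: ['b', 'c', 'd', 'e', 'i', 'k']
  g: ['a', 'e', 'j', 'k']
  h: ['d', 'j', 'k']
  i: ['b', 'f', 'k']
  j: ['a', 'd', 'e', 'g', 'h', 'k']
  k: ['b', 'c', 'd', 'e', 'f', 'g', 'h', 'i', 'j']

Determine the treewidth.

A width-3 tree decomposition is:
Bags: B1 = {d, e, f, k}  B2 = {b, d, f, k}  B3 = {d, e, j, k}  B4 = {b, c, f, k}  B5 = {d, h, j, k}  B6 = {e, g, j, k}  B7 = {b, f, i, k}  B8 = {a, e, g, j}
Tree: B1–B2, B1–B3, B2–B4, B3–B5, B3–B6, B4–B7, B6–B8
The largest bag has 4 vertices, giving width 3; this decomposition certifies tw(G) ≤ 3. On the other hand G contains the 4-clique {a, e, g, j}. A clique must lie in a single bag of any decomposition, so no decomposition can have width below 3. The upper and lower bounds meet at 3, so that is the treewidth.

3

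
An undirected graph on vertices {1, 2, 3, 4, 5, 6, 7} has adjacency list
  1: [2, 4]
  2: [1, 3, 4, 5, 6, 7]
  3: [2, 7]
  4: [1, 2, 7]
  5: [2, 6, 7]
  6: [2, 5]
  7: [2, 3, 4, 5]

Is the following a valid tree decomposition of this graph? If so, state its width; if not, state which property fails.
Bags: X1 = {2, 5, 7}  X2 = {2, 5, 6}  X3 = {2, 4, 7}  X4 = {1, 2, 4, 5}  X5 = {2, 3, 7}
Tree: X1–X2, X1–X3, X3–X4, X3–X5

A tree decomposition must satisfy three properties: every vertex lies in some bag; for every edge, both endpoints lie together in some bag; and for every vertex, the bags containing it form a connected subtree. Here bags containing vertex 5 are not connected in the tree, so the decomposition is invalid.

No — bags containing vertex 5 are not connected in the tree.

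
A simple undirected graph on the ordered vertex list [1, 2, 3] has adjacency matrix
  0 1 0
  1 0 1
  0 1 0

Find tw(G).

A width-1 tree decomposition is:
Bags: B1 = {1, 2}  B2 = {2, 3}
Tree: B1–B2
Each bag holds 2 vertices, so the decomposition has width 1, which upper-bounds the treewidth. Any graph with an edge has treewidth ≥ 1, and G has the edge 1–2. The upper and lower bounds meet at 1, so that is the treewidth.

1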